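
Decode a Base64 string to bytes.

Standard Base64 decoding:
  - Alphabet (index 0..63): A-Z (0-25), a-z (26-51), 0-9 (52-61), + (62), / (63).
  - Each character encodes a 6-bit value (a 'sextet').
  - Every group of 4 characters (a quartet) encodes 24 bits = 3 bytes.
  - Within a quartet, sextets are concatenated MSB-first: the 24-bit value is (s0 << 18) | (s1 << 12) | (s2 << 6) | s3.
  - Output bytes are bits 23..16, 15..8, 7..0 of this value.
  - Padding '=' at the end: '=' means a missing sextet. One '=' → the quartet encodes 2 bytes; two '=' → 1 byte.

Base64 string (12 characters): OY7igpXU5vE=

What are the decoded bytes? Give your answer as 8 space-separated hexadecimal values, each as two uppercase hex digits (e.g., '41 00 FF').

Answer: 39 8E E2 82 95 D4 E6 F1

Derivation:
After char 0 ('O'=14): chars_in_quartet=1 acc=0xE bytes_emitted=0
After char 1 ('Y'=24): chars_in_quartet=2 acc=0x398 bytes_emitted=0
After char 2 ('7'=59): chars_in_quartet=3 acc=0xE63B bytes_emitted=0
After char 3 ('i'=34): chars_in_quartet=4 acc=0x398EE2 -> emit 39 8E E2, reset; bytes_emitted=3
After char 4 ('g'=32): chars_in_quartet=1 acc=0x20 bytes_emitted=3
After char 5 ('p'=41): chars_in_quartet=2 acc=0x829 bytes_emitted=3
After char 6 ('X'=23): chars_in_quartet=3 acc=0x20A57 bytes_emitted=3
After char 7 ('U'=20): chars_in_quartet=4 acc=0x8295D4 -> emit 82 95 D4, reset; bytes_emitted=6
After char 8 ('5'=57): chars_in_quartet=1 acc=0x39 bytes_emitted=6
After char 9 ('v'=47): chars_in_quartet=2 acc=0xE6F bytes_emitted=6
After char 10 ('E'=4): chars_in_quartet=3 acc=0x39BC4 bytes_emitted=6
Padding '=': partial quartet acc=0x39BC4 -> emit E6 F1; bytes_emitted=8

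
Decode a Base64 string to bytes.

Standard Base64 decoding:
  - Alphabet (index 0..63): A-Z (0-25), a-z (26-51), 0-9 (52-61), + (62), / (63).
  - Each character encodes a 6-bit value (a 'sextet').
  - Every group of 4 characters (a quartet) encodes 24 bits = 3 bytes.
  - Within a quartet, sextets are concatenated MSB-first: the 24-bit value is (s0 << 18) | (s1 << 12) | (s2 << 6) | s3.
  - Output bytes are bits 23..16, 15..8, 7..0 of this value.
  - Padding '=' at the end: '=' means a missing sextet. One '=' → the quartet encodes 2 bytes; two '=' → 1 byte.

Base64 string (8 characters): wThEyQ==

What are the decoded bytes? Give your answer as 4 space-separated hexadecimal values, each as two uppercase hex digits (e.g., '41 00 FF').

After char 0 ('w'=48): chars_in_quartet=1 acc=0x30 bytes_emitted=0
After char 1 ('T'=19): chars_in_quartet=2 acc=0xC13 bytes_emitted=0
After char 2 ('h'=33): chars_in_quartet=3 acc=0x304E1 bytes_emitted=0
After char 3 ('E'=4): chars_in_quartet=4 acc=0xC13844 -> emit C1 38 44, reset; bytes_emitted=3
After char 4 ('y'=50): chars_in_quartet=1 acc=0x32 bytes_emitted=3
After char 5 ('Q'=16): chars_in_quartet=2 acc=0xC90 bytes_emitted=3
Padding '==': partial quartet acc=0xC90 -> emit C9; bytes_emitted=4

Answer: C1 38 44 C9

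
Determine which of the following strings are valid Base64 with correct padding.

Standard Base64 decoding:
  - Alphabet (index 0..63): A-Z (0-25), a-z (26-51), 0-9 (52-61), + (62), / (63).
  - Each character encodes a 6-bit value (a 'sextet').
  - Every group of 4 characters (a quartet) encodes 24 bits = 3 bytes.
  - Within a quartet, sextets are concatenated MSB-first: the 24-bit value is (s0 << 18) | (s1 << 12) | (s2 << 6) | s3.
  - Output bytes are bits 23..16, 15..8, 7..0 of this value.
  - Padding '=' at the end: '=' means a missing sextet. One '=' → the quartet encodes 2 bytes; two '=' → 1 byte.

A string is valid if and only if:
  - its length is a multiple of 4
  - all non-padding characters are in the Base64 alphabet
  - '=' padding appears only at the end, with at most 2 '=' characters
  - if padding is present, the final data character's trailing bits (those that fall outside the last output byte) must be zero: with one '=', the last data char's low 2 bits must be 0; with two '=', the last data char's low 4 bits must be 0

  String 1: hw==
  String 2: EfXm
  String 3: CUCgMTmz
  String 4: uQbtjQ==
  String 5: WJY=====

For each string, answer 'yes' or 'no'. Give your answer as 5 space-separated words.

String 1: 'hw==' → valid
String 2: 'EfXm' → valid
String 3: 'CUCgMTmz' → valid
String 4: 'uQbtjQ==' → valid
String 5: 'WJY=====' → invalid (5 pad chars (max 2))

Answer: yes yes yes yes no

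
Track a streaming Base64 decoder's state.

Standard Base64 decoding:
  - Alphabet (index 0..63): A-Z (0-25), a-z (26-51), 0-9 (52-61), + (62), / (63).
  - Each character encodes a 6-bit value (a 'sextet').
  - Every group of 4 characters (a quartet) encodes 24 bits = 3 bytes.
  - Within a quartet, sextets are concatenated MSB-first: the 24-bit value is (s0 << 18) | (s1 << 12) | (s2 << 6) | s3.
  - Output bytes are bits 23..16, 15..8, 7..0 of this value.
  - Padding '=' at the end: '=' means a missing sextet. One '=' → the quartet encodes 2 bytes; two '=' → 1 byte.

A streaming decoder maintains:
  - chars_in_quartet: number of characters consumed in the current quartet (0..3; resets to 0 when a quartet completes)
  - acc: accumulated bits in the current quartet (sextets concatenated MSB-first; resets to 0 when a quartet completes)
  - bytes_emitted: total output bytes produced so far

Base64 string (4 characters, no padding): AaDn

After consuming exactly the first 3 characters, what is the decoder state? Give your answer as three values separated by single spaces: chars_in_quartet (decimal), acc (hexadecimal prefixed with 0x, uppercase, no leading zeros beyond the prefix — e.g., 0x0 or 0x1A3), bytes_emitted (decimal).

Answer: 3 0x683 0

Derivation:
After char 0 ('A'=0): chars_in_quartet=1 acc=0x0 bytes_emitted=0
After char 1 ('a'=26): chars_in_quartet=2 acc=0x1A bytes_emitted=0
After char 2 ('D'=3): chars_in_quartet=3 acc=0x683 bytes_emitted=0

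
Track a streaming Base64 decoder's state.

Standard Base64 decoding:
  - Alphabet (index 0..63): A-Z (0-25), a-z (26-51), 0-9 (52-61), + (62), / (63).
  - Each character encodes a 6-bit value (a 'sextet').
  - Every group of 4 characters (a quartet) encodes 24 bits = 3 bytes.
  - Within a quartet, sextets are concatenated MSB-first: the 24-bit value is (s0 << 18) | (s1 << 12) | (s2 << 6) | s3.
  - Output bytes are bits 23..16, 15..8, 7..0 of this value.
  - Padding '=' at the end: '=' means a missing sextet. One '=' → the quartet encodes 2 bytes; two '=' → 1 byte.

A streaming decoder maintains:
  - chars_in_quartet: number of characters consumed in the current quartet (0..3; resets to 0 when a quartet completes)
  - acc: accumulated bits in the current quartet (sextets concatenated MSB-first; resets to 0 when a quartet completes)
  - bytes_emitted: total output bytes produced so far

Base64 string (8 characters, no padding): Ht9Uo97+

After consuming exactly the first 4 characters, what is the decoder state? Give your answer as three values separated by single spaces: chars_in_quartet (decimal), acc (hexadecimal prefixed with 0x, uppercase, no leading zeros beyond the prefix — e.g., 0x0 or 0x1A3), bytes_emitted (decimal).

After char 0 ('H'=7): chars_in_quartet=1 acc=0x7 bytes_emitted=0
After char 1 ('t'=45): chars_in_quartet=2 acc=0x1ED bytes_emitted=0
After char 2 ('9'=61): chars_in_quartet=3 acc=0x7B7D bytes_emitted=0
After char 3 ('U'=20): chars_in_quartet=4 acc=0x1EDF54 -> emit 1E DF 54, reset; bytes_emitted=3

Answer: 0 0x0 3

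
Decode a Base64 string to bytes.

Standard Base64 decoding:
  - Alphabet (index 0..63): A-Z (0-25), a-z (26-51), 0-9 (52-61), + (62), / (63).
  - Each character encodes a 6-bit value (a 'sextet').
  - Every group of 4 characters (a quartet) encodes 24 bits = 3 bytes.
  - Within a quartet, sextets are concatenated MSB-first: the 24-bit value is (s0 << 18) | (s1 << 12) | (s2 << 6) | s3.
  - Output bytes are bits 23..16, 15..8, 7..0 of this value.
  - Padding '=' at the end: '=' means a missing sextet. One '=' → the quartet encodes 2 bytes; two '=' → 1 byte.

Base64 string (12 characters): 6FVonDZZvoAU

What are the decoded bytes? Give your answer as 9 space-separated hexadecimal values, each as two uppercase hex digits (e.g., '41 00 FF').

After char 0 ('6'=58): chars_in_quartet=1 acc=0x3A bytes_emitted=0
After char 1 ('F'=5): chars_in_quartet=2 acc=0xE85 bytes_emitted=0
After char 2 ('V'=21): chars_in_quartet=3 acc=0x3A155 bytes_emitted=0
After char 3 ('o'=40): chars_in_quartet=4 acc=0xE85568 -> emit E8 55 68, reset; bytes_emitted=3
After char 4 ('n'=39): chars_in_quartet=1 acc=0x27 bytes_emitted=3
After char 5 ('D'=3): chars_in_quartet=2 acc=0x9C3 bytes_emitted=3
After char 6 ('Z'=25): chars_in_quartet=3 acc=0x270D9 bytes_emitted=3
After char 7 ('Z'=25): chars_in_quartet=4 acc=0x9C3659 -> emit 9C 36 59, reset; bytes_emitted=6
After char 8 ('v'=47): chars_in_quartet=1 acc=0x2F bytes_emitted=6
After char 9 ('o'=40): chars_in_quartet=2 acc=0xBE8 bytes_emitted=6
After char 10 ('A'=0): chars_in_quartet=3 acc=0x2FA00 bytes_emitted=6
After char 11 ('U'=20): chars_in_quartet=4 acc=0xBE8014 -> emit BE 80 14, reset; bytes_emitted=9

Answer: E8 55 68 9C 36 59 BE 80 14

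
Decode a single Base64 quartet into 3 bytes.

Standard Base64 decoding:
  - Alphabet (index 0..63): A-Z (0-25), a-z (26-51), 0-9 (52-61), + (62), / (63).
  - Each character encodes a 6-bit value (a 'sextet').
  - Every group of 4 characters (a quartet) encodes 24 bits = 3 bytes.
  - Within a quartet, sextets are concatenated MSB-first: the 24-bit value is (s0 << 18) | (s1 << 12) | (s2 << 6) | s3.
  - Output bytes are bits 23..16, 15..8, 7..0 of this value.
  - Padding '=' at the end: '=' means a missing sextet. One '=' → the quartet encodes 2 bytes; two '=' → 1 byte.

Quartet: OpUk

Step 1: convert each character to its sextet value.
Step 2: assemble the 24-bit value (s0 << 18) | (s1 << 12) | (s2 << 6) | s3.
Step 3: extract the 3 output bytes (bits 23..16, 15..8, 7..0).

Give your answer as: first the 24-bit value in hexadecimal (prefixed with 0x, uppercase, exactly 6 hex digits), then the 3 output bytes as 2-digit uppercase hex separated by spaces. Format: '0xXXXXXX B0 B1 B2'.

Answer: 0x3A9524 3A 95 24

Derivation:
Sextets: O=14, p=41, U=20, k=36
24-bit: (14<<18) | (41<<12) | (20<<6) | 36
      = 0x380000 | 0x029000 | 0x000500 | 0x000024
      = 0x3A9524
Bytes: (v>>16)&0xFF=3A, (v>>8)&0xFF=95, v&0xFF=24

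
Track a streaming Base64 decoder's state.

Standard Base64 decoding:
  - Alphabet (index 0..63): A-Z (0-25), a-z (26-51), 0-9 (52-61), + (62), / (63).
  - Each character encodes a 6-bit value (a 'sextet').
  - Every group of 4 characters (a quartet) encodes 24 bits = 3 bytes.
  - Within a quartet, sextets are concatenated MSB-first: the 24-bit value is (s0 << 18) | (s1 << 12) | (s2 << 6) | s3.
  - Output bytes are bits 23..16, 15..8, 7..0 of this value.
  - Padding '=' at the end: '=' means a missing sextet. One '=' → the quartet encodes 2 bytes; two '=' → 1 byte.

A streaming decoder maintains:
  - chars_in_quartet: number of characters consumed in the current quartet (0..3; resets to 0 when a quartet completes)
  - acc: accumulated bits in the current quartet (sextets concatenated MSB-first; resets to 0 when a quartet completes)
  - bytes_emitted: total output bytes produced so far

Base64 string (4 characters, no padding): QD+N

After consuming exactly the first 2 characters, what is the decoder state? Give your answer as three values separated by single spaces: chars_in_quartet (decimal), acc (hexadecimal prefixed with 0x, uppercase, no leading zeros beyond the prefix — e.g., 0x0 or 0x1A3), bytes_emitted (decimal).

Answer: 2 0x403 0

Derivation:
After char 0 ('Q'=16): chars_in_quartet=1 acc=0x10 bytes_emitted=0
After char 1 ('D'=3): chars_in_quartet=2 acc=0x403 bytes_emitted=0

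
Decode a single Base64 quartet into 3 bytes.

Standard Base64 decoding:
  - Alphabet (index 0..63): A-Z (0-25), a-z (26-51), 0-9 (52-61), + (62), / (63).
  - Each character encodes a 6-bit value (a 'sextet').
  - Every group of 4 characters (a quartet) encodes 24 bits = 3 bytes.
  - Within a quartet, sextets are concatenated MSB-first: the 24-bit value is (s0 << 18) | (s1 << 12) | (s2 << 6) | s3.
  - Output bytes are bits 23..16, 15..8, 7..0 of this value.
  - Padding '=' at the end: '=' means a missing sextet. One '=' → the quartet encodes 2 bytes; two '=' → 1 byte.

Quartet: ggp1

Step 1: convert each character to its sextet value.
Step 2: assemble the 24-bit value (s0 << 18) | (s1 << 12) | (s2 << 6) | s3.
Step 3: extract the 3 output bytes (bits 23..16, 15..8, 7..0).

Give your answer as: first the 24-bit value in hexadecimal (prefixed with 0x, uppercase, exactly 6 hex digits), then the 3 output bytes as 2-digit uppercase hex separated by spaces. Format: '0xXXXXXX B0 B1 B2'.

Answer: 0x820A75 82 0A 75

Derivation:
Sextets: g=32, g=32, p=41, 1=53
24-bit: (32<<18) | (32<<12) | (41<<6) | 53
      = 0x800000 | 0x020000 | 0x000A40 | 0x000035
      = 0x820A75
Bytes: (v>>16)&0xFF=82, (v>>8)&0xFF=0A, v&0xFF=75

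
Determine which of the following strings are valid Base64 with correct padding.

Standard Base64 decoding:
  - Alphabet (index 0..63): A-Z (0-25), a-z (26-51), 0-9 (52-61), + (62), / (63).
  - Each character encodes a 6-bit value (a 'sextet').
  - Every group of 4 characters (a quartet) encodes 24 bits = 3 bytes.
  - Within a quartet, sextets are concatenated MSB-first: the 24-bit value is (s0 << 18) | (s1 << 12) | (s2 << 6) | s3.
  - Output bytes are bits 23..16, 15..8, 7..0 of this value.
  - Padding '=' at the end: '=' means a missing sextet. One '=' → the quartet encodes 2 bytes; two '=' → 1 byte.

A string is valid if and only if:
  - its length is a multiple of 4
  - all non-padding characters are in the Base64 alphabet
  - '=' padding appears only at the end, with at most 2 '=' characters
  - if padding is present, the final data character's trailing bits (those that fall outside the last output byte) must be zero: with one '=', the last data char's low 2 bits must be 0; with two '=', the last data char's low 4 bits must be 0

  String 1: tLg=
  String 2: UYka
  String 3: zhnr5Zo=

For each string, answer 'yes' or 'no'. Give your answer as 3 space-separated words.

Answer: yes yes yes

Derivation:
String 1: 'tLg=' → valid
String 2: 'UYka' → valid
String 3: 'zhnr5Zo=' → valid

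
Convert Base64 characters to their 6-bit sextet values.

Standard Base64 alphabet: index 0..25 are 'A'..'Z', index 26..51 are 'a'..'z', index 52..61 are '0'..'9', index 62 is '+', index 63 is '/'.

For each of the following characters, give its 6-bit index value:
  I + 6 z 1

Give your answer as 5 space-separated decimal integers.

Answer: 8 62 58 51 53

Derivation:
'I': A..Z range, ord('I') − ord('A') = 8
'+': index 62
'6': 0..9 range, 52 + ord('6') − ord('0') = 58
'z': a..z range, 26 + ord('z') − ord('a') = 51
'1': 0..9 range, 52 + ord('1') − ord('0') = 53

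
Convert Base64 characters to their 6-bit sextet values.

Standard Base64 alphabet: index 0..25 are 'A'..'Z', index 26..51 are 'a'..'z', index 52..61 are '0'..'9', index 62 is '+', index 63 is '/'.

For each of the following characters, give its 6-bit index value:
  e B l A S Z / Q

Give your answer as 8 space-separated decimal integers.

Answer: 30 1 37 0 18 25 63 16

Derivation:
'e': a..z range, 26 + ord('e') − ord('a') = 30
'B': A..Z range, ord('B') − ord('A') = 1
'l': a..z range, 26 + ord('l') − ord('a') = 37
'A': A..Z range, ord('A') − ord('A') = 0
'S': A..Z range, ord('S') − ord('A') = 18
'Z': A..Z range, ord('Z') − ord('A') = 25
'/': index 63
'Q': A..Z range, ord('Q') − ord('A') = 16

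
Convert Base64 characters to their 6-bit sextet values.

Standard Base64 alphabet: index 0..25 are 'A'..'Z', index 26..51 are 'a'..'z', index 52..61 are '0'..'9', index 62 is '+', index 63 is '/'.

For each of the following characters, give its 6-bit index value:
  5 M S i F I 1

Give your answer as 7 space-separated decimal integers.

Answer: 57 12 18 34 5 8 53

Derivation:
'5': 0..9 range, 52 + ord('5') − ord('0') = 57
'M': A..Z range, ord('M') − ord('A') = 12
'S': A..Z range, ord('S') − ord('A') = 18
'i': a..z range, 26 + ord('i') − ord('a') = 34
'F': A..Z range, ord('F') − ord('A') = 5
'I': A..Z range, ord('I') − ord('A') = 8
'1': 0..9 range, 52 + ord('1') − ord('0') = 53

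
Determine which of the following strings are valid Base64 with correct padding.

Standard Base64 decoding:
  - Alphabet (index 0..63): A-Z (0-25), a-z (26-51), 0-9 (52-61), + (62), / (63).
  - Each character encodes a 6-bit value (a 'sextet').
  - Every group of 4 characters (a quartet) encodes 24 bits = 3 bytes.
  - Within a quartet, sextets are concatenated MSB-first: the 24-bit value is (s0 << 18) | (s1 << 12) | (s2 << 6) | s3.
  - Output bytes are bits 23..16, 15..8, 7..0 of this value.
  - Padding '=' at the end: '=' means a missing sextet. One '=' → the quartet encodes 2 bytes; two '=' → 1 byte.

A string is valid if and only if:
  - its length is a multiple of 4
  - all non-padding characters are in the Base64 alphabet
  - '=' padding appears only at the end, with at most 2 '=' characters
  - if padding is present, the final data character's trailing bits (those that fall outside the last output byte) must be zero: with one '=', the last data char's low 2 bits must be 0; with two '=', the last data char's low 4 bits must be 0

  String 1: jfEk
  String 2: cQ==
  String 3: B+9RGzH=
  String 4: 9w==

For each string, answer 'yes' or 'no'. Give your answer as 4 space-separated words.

String 1: 'jfEk' → valid
String 2: 'cQ==' → valid
String 3: 'B+9RGzH=' → invalid (bad trailing bits)
String 4: '9w==' → valid

Answer: yes yes no yes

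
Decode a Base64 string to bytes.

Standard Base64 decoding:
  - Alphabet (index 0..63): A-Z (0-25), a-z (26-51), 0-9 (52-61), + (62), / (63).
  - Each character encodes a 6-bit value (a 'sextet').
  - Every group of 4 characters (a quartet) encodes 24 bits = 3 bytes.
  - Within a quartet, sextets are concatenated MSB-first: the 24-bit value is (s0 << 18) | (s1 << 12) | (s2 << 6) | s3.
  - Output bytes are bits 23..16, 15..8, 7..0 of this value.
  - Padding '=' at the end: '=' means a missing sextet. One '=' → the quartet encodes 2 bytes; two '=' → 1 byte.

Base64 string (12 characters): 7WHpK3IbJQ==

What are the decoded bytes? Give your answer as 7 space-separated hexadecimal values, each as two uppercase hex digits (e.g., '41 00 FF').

Answer: ED 61 E9 2B 72 1B 25

Derivation:
After char 0 ('7'=59): chars_in_quartet=1 acc=0x3B bytes_emitted=0
After char 1 ('W'=22): chars_in_quartet=2 acc=0xED6 bytes_emitted=0
After char 2 ('H'=7): chars_in_quartet=3 acc=0x3B587 bytes_emitted=0
After char 3 ('p'=41): chars_in_quartet=4 acc=0xED61E9 -> emit ED 61 E9, reset; bytes_emitted=3
After char 4 ('K'=10): chars_in_quartet=1 acc=0xA bytes_emitted=3
After char 5 ('3'=55): chars_in_quartet=2 acc=0x2B7 bytes_emitted=3
After char 6 ('I'=8): chars_in_quartet=3 acc=0xADC8 bytes_emitted=3
After char 7 ('b'=27): chars_in_quartet=4 acc=0x2B721B -> emit 2B 72 1B, reset; bytes_emitted=6
After char 8 ('J'=9): chars_in_quartet=1 acc=0x9 bytes_emitted=6
After char 9 ('Q'=16): chars_in_quartet=2 acc=0x250 bytes_emitted=6
Padding '==': partial quartet acc=0x250 -> emit 25; bytes_emitted=7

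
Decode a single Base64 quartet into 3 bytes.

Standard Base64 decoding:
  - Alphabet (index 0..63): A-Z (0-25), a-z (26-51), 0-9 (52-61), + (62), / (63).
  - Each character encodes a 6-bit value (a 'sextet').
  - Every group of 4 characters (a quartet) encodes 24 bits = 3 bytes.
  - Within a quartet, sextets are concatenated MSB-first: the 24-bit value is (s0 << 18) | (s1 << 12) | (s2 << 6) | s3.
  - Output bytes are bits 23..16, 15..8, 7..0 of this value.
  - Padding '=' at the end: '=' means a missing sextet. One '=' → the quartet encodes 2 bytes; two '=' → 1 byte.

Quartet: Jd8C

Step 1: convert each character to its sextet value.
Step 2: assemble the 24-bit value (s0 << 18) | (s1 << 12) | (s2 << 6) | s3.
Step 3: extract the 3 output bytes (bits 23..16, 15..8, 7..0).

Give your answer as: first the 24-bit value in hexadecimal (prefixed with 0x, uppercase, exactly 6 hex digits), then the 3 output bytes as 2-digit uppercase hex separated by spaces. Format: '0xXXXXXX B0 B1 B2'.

Sextets: J=9, d=29, 8=60, C=2
24-bit: (9<<18) | (29<<12) | (60<<6) | 2
      = 0x240000 | 0x01D000 | 0x000F00 | 0x000002
      = 0x25DF02
Bytes: (v>>16)&0xFF=25, (v>>8)&0xFF=DF, v&0xFF=02

Answer: 0x25DF02 25 DF 02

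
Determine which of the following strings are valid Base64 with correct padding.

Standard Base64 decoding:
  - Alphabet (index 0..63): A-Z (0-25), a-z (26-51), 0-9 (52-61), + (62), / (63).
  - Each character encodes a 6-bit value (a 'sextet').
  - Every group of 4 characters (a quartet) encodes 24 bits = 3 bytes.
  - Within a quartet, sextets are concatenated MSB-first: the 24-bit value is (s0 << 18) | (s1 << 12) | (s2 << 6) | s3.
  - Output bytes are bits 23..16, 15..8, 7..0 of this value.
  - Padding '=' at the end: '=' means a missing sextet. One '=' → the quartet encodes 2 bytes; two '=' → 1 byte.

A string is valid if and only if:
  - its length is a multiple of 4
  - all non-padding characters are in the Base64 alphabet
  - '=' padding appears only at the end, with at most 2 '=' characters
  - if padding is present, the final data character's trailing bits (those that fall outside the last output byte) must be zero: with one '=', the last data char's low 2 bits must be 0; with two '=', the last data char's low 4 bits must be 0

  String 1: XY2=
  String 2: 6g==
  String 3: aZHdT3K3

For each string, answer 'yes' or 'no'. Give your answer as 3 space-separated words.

Answer: no yes yes

Derivation:
String 1: 'XY2=' → invalid (bad trailing bits)
String 2: '6g==' → valid
String 3: 'aZHdT3K3' → valid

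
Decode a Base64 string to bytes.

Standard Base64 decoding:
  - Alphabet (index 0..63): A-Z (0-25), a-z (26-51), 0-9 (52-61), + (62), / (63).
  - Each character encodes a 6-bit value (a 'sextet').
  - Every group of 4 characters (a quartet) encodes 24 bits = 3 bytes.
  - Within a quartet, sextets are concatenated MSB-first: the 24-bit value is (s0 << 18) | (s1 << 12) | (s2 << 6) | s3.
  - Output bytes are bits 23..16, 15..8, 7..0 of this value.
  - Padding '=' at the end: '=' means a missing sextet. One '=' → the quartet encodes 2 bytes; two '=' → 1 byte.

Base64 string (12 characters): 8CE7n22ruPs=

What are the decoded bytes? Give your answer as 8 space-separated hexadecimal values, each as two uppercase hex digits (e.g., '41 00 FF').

Answer: F0 21 3B 9F 6D AB B8 FB

Derivation:
After char 0 ('8'=60): chars_in_quartet=1 acc=0x3C bytes_emitted=0
After char 1 ('C'=2): chars_in_quartet=2 acc=0xF02 bytes_emitted=0
After char 2 ('E'=4): chars_in_quartet=3 acc=0x3C084 bytes_emitted=0
After char 3 ('7'=59): chars_in_quartet=4 acc=0xF0213B -> emit F0 21 3B, reset; bytes_emitted=3
After char 4 ('n'=39): chars_in_quartet=1 acc=0x27 bytes_emitted=3
After char 5 ('2'=54): chars_in_quartet=2 acc=0x9F6 bytes_emitted=3
After char 6 ('2'=54): chars_in_quartet=3 acc=0x27DB6 bytes_emitted=3
After char 7 ('r'=43): chars_in_quartet=4 acc=0x9F6DAB -> emit 9F 6D AB, reset; bytes_emitted=6
After char 8 ('u'=46): chars_in_quartet=1 acc=0x2E bytes_emitted=6
After char 9 ('P'=15): chars_in_quartet=2 acc=0xB8F bytes_emitted=6
After char 10 ('s'=44): chars_in_quartet=3 acc=0x2E3EC bytes_emitted=6
Padding '=': partial quartet acc=0x2E3EC -> emit B8 FB; bytes_emitted=8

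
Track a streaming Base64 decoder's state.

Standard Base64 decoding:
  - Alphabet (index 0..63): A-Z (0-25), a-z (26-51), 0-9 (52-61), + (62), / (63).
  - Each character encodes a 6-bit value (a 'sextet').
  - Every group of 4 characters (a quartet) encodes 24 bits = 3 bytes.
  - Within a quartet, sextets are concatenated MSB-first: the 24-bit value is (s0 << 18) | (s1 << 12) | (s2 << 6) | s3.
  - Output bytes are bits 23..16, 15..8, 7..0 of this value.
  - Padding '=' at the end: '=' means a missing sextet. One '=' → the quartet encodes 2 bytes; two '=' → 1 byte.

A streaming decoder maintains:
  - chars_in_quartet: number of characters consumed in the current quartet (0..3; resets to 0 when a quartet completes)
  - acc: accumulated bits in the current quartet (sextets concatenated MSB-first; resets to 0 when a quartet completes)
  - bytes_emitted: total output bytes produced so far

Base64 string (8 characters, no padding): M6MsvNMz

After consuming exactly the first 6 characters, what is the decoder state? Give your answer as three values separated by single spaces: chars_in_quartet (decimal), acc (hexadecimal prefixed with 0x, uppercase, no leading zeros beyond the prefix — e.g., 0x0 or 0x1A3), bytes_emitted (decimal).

After char 0 ('M'=12): chars_in_quartet=1 acc=0xC bytes_emitted=0
After char 1 ('6'=58): chars_in_quartet=2 acc=0x33A bytes_emitted=0
After char 2 ('M'=12): chars_in_quartet=3 acc=0xCE8C bytes_emitted=0
After char 3 ('s'=44): chars_in_quartet=4 acc=0x33A32C -> emit 33 A3 2C, reset; bytes_emitted=3
After char 4 ('v'=47): chars_in_quartet=1 acc=0x2F bytes_emitted=3
After char 5 ('N'=13): chars_in_quartet=2 acc=0xBCD bytes_emitted=3

Answer: 2 0xBCD 3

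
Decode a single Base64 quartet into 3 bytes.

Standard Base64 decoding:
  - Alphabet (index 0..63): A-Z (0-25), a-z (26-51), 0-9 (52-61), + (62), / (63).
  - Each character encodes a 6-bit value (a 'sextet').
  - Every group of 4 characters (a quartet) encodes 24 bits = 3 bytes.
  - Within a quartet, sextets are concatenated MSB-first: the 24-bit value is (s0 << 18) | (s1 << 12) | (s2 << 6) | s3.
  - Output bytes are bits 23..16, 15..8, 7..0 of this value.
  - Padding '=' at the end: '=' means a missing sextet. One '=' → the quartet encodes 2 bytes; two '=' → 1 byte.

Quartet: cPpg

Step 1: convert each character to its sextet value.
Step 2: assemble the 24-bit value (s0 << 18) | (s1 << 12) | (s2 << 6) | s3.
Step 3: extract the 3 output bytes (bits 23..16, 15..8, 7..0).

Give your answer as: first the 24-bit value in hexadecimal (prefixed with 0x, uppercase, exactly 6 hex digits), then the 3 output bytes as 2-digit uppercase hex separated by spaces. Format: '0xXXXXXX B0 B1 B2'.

Sextets: c=28, P=15, p=41, g=32
24-bit: (28<<18) | (15<<12) | (41<<6) | 32
      = 0x700000 | 0x00F000 | 0x000A40 | 0x000020
      = 0x70FA60
Bytes: (v>>16)&0xFF=70, (v>>8)&0xFF=FA, v&0xFF=60

Answer: 0x70FA60 70 FA 60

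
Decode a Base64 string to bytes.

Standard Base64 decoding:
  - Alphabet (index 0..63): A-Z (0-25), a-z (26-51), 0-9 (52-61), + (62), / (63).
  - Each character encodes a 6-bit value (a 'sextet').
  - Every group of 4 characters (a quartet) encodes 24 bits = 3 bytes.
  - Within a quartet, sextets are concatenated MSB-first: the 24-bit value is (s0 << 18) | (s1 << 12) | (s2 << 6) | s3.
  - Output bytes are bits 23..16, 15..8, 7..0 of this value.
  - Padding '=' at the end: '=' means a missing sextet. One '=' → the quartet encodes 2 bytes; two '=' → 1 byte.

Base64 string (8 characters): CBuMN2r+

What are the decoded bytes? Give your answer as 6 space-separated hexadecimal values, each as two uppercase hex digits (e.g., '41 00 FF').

Answer: 08 1B 8C 37 6A FE

Derivation:
After char 0 ('C'=2): chars_in_quartet=1 acc=0x2 bytes_emitted=0
After char 1 ('B'=1): chars_in_quartet=2 acc=0x81 bytes_emitted=0
After char 2 ('u'=46): chars_in_quartet=3 acc=0x206E bytes_emitted=0
After char 3 ('M'=12): chars_in_quartet=4 acc=0x81B8C -> emit 08 1B 8C, reset; bytes_emitted=3
After char 4 ('N'=13): chars_in_quartet=1 acc=0xD bytes_emitted=3
After char 5 ('2'=54): chars_in_quartet=2 acc=0x376 bytes_emitted=3
After char 6 ('r'=43): chars_in_quartet=3 acc=0xDDAB bytes_emitted=3
After char 7 ('+'=62): chars_in_quartet=4 acc=0x376AFE -> emit 37 6A FE, reset; bytes_emitted=6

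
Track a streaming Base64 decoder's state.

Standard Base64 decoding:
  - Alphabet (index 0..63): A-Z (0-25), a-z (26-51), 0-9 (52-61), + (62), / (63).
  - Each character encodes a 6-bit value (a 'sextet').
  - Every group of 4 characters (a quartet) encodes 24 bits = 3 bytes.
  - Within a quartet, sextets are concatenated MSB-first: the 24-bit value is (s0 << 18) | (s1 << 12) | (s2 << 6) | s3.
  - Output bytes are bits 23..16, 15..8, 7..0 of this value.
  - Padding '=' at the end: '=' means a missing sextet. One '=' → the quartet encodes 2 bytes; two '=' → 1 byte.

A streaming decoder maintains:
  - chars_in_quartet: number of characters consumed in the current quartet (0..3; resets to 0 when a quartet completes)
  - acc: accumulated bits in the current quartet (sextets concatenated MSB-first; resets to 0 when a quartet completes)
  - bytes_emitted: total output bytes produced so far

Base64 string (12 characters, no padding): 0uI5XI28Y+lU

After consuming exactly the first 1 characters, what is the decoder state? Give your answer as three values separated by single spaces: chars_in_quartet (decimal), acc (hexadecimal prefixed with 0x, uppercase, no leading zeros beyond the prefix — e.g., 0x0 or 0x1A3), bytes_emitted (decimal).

Answer: 1 0x34 0

Derivation:
After char 0 ('0'=52): chars_in_quartet=1 acc=0x34 bytes_emitted=0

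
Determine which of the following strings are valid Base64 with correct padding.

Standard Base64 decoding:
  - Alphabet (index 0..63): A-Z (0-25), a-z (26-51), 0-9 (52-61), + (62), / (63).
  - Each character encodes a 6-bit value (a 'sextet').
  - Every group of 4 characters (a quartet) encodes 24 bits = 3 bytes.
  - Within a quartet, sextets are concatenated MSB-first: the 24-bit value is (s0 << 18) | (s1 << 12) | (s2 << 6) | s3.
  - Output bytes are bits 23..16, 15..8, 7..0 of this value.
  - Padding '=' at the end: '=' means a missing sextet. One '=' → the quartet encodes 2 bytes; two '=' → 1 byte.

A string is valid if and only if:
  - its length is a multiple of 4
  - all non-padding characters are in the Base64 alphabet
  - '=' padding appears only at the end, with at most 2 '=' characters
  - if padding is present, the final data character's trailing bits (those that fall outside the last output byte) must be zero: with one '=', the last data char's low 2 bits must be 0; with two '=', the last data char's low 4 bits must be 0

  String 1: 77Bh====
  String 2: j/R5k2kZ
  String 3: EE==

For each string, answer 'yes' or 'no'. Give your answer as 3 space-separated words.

Answer: no yes no

Derivation:
String 1: '77Bh====' → invalid (4 pad chars (max 2))
String 2: 'j/R5k2kZ' → valid
String 3: 'EE==' → invalid (bad trailing bits)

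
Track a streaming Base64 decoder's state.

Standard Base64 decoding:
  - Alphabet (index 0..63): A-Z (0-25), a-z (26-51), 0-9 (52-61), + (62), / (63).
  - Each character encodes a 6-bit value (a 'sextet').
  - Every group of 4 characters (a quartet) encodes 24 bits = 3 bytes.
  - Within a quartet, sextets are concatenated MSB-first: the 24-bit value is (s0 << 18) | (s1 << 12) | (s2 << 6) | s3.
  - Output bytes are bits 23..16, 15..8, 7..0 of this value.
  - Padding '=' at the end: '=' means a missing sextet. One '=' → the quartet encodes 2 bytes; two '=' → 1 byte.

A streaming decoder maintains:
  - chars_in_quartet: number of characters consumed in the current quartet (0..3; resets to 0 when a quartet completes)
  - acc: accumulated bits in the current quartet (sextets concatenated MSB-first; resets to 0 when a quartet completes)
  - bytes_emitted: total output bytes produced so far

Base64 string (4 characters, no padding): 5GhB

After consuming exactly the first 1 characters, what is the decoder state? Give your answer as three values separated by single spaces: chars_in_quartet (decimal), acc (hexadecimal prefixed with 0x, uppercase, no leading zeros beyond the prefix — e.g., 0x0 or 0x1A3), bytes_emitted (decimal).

Answer: 1 0x39 0

Derivation:
After char 0 ('5'=57): chars_in_quartet=1 acc=0x39 bytes_emitted=0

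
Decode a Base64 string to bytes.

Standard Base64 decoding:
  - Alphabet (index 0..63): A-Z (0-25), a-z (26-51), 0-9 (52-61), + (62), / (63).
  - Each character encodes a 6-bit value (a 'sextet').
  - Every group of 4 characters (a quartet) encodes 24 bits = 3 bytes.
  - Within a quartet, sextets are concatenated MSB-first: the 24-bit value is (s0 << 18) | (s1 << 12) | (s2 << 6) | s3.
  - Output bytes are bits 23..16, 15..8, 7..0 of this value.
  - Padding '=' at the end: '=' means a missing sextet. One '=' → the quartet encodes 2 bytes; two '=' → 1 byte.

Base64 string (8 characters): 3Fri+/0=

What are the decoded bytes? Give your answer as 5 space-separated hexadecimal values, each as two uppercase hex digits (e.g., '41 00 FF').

After char 0 ('3'=55): chars_in_quartet=1 acc=0x37 bytes_emitted=0
After char 1 ('F'=5): chars_in_quartet=2 acc=0xDC5 bytes_emitted=0
After char 2 ('r'=43): chars_in_quartet=3 acc=0x3716B bytes_emitted=0
After char 3 ('i'=34): chars_in_quartet=4 acc=0xDC5AE2 -> emit DC 5A E2, reset; bytes_emitted=3
After char 4 ('+'=62): chars_in_quartet=1 acc=0x3E bytes_emitted=3
After char 5 ('/'=63): chars_in_quartet=2 acc=0xFBF bytes_emitted=3
After char 6 ('0'=52): chars_in_quartet=3 acc=0x3EFF4 bytes_emitted=3
Padding '=': partial quartet acc=0x3EFF4 -> emit FB FD; bytes_emitted=5

Answer: DC 5A E2 FB FD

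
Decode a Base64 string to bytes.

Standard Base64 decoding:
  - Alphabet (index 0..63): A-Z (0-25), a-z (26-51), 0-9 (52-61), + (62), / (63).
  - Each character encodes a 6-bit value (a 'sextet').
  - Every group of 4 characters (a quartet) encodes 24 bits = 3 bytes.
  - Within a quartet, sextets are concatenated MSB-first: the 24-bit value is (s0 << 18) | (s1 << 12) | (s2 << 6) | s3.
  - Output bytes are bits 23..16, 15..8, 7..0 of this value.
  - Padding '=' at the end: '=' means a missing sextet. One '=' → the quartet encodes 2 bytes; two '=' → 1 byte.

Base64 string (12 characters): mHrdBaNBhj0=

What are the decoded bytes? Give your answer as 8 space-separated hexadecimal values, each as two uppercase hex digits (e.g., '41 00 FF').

Answer: 98 7A DD 05 A3 41 86 3D

Derivation:
After char 0 ('m'=38): chars_in_quartet=1 acc=0x26 bytes_emitted=0
After char 1 ('H'=7): chars_in_quartet=2 acc=0x987 bytes_emitted=0
After char 2 ('r'=43): chars_in_quartet=3 acc=0x261EB bytes_emitted=0
After char 3 ('d'=29): chars_in_quartet=4 acc=0x987ADD -> emit 98 7A DD, reset; bytes_emitted=3
After char 4 ('B'=1): chars_in_quartet=1 acc=0x1 bytes_emitted=3
After char 5 ('a'=26): chars_in_quartet=2 acc=0x5A bytes_emitted=3
After char 6 ('N'=13): chars_in_quartet=3 acc=0x168D bytes_emitted=3
After char 7 ('B'=1): chars_in_quartet=4 acc=0x5A341 -> emit 05 A3 41, reset; bytes_emitted=6
After char 8 ('h'=33): chars_in_quartet=1 acc=0x21 bytes_emitted=6
After char 9 ('j'=35): chars_in_quartet=2 acc=0x863 bytes_emitted=6
After char 10 ('0'=52): chars_in_quartet=3 acc=0x218F4 bytes_emitted=6
Padding '=': partial quartet acc=0x218F4 -> emit 86 3D; bytes_emitted=8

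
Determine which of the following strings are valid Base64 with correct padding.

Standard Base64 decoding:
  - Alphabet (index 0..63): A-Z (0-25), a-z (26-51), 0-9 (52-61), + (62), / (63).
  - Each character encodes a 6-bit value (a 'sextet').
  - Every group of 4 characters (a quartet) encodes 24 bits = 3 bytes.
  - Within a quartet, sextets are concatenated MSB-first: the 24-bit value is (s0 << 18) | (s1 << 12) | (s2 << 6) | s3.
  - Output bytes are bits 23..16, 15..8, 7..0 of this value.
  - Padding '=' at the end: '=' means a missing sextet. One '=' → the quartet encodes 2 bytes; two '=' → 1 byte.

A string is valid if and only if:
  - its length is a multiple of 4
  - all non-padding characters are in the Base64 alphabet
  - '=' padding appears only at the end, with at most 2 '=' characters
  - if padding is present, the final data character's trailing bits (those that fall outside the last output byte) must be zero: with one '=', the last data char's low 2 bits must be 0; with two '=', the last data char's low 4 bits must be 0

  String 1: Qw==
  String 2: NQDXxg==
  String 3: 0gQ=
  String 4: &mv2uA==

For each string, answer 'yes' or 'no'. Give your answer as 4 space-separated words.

Answer: yes yes yes no

Derivation:
String 1: 'Qw==' → valid
String 2: 'NQDXxg==' → valid
String 3: '0gQ=' → valid
String 4: '&mv2uA==' → invalid (bad char(s): ['&'])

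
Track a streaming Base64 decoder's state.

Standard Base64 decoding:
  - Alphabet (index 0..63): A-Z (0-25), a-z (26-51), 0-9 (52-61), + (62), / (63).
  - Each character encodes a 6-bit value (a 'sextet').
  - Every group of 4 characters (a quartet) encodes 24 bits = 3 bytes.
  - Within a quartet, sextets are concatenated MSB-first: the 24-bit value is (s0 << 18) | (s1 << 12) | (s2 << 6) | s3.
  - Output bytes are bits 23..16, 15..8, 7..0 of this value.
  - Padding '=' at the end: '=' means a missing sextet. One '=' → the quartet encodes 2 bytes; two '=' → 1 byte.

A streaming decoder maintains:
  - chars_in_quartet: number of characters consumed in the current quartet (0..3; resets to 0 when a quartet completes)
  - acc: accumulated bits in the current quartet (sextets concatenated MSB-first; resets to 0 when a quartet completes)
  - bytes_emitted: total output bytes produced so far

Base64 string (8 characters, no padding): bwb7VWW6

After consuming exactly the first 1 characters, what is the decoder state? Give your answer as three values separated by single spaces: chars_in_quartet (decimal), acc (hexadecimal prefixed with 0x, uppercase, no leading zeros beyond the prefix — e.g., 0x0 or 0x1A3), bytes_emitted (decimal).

Answer: 1 0x1B 0

Derivation:
After char 0 ('b'=27): chars_in_quartet=1 acc=0x1B bytes_emitted=0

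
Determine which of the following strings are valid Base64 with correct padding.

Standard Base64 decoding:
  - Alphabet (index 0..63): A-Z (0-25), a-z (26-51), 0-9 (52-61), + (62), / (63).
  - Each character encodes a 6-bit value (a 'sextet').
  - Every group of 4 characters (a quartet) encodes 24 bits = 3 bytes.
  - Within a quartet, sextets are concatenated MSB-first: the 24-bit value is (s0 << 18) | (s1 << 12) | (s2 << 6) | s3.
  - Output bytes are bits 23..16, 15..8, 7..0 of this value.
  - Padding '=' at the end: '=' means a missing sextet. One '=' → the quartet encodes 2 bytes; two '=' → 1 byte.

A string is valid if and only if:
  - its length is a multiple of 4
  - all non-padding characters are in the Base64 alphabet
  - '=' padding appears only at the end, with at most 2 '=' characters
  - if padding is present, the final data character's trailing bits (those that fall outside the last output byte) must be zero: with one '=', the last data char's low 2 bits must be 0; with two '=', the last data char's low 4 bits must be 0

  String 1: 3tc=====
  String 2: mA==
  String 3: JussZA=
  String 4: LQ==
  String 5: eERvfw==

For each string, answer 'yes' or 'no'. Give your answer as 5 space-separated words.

Answer: no yes no yes yes

Derivation:
String 1: '3tc=====' → invalid (5 pad chars (max 2))
String 2: 'mA==' → valid
String 3: 'JussZA=' → invalid (len=7 not mult of 4)
String 4: 'LQ==' → valid
String 5: 'eERvfw==' → valid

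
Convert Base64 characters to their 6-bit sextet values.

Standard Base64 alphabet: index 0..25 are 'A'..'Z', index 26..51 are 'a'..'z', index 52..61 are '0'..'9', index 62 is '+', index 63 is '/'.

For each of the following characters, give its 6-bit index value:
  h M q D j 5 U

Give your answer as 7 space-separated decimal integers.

'h': a..z range, 26 + ord('h') − ord('a') = 33
'M': A..Z range, ord('M') − ord('A') = 12
'q': a..z range, 26 + ord('q') − ord('a') = 42
'D': A..Z range, ord('D') − ord('A') = 3
'j': a..z range, 26 + ord('j') − ord('a') = 35
'5': 0..9 range, 52 + ord('5') − ord('0') = 57
'U': A..Z range, ord('U') − ord('A') = 20

Answer: 33 12 42 3 35 57 20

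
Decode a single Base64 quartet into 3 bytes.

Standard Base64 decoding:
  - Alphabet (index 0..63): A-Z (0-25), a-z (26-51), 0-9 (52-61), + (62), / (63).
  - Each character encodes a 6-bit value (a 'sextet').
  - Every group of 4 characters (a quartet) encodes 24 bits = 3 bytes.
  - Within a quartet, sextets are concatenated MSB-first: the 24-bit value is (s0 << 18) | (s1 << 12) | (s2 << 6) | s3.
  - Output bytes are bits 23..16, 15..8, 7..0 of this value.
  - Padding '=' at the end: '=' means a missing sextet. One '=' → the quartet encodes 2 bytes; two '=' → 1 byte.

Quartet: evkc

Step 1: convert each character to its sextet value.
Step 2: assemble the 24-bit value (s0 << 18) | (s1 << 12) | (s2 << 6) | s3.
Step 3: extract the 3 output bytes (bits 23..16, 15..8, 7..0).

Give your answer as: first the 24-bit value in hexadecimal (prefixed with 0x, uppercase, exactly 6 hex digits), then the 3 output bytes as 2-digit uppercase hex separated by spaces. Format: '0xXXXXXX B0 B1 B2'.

Sextets: e=30, v=47, k=36, c=28
24-bit: (30<<18) | (47<<12) | (36<<6) | 28
      = 0x780000 | 0x02F000 | 0x000900 | 0x00001C
      = 0x7AF91C
Bytes: (v>>16)&0xFF=7A, (v>>8)&0xFF=F9, v&0xFF=1C

Answer: 0x7AF91C 7A F9 1C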